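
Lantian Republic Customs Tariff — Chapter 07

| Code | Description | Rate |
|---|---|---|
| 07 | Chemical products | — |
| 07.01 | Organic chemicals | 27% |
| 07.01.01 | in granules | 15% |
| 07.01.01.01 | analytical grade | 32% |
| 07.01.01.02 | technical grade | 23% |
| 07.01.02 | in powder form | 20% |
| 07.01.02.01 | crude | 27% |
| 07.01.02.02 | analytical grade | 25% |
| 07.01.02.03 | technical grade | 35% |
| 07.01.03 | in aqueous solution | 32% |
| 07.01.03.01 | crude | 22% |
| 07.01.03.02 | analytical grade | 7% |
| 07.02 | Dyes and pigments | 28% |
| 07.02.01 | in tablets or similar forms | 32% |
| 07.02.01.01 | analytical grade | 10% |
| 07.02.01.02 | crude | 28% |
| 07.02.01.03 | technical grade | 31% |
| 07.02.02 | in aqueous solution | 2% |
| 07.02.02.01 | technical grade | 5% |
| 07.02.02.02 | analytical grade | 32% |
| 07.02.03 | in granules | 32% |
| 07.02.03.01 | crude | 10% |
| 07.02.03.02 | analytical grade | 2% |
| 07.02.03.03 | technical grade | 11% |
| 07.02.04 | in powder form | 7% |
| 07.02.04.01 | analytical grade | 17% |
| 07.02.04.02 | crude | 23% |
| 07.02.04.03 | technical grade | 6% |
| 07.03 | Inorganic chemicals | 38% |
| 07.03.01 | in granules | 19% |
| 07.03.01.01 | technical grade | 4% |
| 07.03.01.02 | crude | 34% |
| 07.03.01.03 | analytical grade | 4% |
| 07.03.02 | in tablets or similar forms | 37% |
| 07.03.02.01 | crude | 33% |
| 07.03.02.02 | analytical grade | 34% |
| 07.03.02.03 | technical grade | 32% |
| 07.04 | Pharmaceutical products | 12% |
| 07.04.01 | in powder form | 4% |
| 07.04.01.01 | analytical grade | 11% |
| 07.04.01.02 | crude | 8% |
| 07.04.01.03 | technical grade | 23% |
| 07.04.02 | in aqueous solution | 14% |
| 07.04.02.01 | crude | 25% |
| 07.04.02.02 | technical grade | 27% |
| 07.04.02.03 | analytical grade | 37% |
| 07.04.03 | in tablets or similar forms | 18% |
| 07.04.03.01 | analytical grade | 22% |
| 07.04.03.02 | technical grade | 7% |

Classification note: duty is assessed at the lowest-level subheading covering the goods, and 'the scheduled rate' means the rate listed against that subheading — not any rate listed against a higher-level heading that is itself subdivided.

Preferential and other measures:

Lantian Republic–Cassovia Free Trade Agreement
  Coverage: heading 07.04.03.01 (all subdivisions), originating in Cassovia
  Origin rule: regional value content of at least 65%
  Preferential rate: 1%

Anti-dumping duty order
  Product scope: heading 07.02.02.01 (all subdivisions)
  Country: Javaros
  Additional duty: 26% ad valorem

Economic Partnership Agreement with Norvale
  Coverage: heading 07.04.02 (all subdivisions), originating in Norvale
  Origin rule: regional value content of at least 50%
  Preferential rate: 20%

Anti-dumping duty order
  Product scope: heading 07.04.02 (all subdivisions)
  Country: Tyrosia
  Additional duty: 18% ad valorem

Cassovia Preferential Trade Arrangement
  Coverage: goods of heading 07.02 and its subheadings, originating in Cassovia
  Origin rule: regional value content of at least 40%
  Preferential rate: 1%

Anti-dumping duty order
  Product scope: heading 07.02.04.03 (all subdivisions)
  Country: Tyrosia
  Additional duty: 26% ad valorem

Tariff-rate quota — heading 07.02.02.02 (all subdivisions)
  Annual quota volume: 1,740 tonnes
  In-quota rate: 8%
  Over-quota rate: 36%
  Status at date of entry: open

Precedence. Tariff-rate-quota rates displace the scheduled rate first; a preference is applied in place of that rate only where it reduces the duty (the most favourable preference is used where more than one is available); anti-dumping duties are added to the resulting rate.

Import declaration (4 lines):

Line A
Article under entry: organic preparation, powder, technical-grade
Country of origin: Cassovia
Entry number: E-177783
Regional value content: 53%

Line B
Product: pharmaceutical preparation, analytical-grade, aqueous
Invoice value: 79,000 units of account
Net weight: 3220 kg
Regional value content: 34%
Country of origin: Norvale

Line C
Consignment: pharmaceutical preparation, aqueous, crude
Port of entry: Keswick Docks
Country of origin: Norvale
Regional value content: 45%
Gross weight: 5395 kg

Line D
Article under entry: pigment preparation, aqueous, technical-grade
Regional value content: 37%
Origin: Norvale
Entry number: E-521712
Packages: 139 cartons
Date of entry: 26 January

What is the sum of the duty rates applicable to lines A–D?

102%

Line A: organic → 07.01; powder → 07.01.02; technical-grade → 07.01.02.03. Scheduled 35%. Cassovia agreement on 07.04.03.01: 07.01.02.03 not covered; Cassovia agreement on 07.02: 07.01.02.03 not covered. → 35%.
Line B: pharmaceutical → 07.04; aqueous → 07.04.02; analytical-grade → 07.04.02.03. Scheduled 37%. Norvale agreement on 07.04.02: RVC < 50%. → 37%.
Line C: pharmaceutical → 07.04; aqueous → 07.04.02; crude → 07.04.02.01. Scheduled 25%. Norvale agreement on 07.04.02: RVC < 50%. → 25%.
Line D: pigment → 07.02; aqueous → 07.02.02; technical-grade → 07.02.02.01. Scheduled 5%. Norvale agreement on 07.04.02: 07.02.02.01 not covered. → 5%.
Sum: 35% + 37% + 25% + 5% = 102%.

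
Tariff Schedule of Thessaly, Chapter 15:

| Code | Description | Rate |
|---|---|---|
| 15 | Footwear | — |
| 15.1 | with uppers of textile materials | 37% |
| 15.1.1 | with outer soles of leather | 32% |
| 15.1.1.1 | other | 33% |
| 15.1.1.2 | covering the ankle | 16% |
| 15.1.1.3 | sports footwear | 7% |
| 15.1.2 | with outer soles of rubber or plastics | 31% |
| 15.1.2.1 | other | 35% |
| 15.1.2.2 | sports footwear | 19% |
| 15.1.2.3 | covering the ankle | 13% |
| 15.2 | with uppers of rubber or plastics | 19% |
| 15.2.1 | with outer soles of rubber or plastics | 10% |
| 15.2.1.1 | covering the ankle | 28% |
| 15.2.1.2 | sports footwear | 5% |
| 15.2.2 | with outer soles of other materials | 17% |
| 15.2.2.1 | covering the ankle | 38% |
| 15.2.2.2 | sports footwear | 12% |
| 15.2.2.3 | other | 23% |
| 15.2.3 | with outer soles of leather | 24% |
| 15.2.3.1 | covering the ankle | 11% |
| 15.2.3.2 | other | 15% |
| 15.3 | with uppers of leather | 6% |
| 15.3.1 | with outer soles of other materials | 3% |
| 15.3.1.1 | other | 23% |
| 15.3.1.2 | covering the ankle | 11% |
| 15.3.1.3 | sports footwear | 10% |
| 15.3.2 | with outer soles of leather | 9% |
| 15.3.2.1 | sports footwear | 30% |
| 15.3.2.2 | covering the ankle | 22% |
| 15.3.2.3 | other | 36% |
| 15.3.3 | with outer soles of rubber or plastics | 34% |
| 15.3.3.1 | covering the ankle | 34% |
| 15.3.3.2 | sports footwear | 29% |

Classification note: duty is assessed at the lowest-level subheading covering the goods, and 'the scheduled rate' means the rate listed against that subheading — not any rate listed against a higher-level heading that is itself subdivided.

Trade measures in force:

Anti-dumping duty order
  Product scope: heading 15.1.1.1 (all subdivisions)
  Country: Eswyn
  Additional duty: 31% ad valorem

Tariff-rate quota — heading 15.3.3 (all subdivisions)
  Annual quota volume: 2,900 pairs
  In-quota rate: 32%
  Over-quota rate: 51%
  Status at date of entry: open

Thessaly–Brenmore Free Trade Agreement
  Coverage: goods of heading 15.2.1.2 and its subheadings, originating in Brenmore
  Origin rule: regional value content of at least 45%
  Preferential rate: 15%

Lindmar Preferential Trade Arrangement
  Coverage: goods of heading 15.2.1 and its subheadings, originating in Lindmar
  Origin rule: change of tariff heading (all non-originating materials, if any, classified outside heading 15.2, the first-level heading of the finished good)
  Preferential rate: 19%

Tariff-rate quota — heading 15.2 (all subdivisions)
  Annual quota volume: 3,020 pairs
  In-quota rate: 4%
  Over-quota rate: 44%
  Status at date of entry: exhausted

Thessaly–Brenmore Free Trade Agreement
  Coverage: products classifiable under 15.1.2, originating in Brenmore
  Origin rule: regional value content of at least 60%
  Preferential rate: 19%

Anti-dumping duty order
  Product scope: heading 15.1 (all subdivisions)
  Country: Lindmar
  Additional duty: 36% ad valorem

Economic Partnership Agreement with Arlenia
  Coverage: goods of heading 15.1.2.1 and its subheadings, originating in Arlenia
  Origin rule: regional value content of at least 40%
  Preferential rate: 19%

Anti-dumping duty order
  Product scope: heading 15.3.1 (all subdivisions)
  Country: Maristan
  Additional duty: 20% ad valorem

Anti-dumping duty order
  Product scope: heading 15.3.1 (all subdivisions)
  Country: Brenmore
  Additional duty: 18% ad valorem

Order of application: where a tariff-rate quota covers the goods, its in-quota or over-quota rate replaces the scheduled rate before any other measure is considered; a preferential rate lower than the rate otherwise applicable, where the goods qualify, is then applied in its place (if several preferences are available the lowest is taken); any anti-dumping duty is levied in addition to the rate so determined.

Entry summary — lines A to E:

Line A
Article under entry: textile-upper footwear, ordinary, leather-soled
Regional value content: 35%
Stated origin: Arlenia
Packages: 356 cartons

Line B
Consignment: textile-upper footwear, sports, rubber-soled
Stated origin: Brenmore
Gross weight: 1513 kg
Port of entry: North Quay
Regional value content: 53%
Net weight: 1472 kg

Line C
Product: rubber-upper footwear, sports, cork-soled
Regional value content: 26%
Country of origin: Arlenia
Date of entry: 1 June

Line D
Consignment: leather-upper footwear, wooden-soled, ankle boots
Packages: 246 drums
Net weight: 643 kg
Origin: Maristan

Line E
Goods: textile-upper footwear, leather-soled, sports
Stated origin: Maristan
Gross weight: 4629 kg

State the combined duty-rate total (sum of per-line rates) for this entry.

134%

Line A: textile-upper → 15.1; leather-soled → 15.1.1; ordinary → 15.1.1.1. Scheduled 33%. Arlenia agreement on 15.1.2.1: 15.1.1.1 not covered. → 33%.
Line B: textile-upper → 15.1; rubber-soled → 15.1.2; sports → 15.1.2.2. Scheduled 19%. Brenmore agreement on 15.2.1.2: 15.1.2.2 not covered; Brenmore agreement on 15.1.2: RVC < 60%. → 19%.
Line C: rubber-upper → 15.2; cork-soled → 15.2.2; sports → 15.2.2.2. Scheduled 12%. quota on 15.2 exhausted → over-quota 44%; Arlenia agreement on 15.1.2.1: 15.2.2.2 not covered. → 44%.
Line D: leather-upper → 15.3; wooden-soled → 15.3.1; ankle boots → 15.3.1.2. Scheduled 11%. anti-dumping (Maristan, 15.3.1): +20%; total 11% + 20% = 31%. → 31%.
Line E: textile-upper → 15.1; leather-soled → 15.1.1; sports → 15.1.1.3. Scheduled 7%. No special measure applies. → 7%.
Sum: 33% + 19% + 44% + 31% + 7% = 134%.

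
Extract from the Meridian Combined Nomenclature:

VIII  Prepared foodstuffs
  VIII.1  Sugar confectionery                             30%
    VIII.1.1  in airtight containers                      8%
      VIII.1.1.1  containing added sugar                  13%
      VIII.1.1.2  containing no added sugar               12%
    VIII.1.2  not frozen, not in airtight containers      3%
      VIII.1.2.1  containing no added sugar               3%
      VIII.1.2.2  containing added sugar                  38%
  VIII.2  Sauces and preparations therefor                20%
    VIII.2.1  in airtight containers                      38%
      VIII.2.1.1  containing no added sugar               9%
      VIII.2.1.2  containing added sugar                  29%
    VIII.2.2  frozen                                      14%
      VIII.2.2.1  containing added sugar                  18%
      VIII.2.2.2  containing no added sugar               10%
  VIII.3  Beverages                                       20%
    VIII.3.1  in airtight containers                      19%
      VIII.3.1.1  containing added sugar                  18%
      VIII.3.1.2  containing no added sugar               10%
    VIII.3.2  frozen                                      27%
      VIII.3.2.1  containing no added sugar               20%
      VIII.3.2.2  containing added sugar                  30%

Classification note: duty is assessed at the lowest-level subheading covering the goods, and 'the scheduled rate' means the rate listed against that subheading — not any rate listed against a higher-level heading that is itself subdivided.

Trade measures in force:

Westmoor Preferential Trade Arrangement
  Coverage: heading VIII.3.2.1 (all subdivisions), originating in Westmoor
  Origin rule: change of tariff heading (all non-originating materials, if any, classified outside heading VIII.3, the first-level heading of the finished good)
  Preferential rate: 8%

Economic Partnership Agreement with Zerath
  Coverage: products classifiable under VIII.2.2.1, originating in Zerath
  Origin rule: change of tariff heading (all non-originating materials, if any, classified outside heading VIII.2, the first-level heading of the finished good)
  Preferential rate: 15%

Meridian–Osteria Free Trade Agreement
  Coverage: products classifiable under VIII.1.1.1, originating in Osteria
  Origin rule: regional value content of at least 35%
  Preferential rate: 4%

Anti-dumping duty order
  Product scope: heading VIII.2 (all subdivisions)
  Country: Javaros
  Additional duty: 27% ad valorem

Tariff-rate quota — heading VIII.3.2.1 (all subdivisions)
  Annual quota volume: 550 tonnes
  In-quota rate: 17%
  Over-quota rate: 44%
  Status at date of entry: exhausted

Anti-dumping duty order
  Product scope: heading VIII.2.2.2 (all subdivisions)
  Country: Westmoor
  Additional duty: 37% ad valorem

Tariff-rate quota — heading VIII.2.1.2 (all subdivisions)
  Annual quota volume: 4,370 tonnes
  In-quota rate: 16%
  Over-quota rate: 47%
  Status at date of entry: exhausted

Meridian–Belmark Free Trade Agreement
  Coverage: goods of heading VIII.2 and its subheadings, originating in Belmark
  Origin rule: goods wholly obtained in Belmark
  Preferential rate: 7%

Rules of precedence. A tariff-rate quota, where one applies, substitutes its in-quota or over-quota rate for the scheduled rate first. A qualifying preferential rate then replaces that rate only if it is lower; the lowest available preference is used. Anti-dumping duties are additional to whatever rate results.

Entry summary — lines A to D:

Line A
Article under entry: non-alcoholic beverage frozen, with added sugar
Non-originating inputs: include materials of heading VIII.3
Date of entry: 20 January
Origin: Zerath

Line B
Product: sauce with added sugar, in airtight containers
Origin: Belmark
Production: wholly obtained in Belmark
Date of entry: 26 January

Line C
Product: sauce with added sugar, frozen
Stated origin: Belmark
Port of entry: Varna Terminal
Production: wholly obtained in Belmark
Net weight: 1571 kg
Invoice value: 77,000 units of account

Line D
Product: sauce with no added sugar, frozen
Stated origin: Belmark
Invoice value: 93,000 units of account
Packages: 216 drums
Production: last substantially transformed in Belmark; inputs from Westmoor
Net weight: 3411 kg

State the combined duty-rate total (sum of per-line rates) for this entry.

54%

Line A: non-alcoholic beverage → VIII.3; frozen → VIII.3.2; with added sugar → VIII.3.2.2. Scheduled 30%. Zerath agreement on VIII.2.2.1: VIII.3.2.2 not covered. → 30%.
Line B: sauce → VIII.2; in airtight containers → VIII.2.1; with added sugar → VIII.2.1.2. Scheduled 29%. quota on VIII.2.1.2 exhausted → over-quota 47%; Belmark agreement on VIII.2: wholly obtained → 7% available; preferential 7%. → 7%.
Line C: sauce → VIII.2; frozen → VIII.2.2; with added sugar → VIII.2.2.1. Scheduled 18%. Belmark agreement on VIII.2: wholly obtained → 7% available; preferential 7%. → 7%.
Line D: sauce → VIII.2; frozen → VIII.2.2; with no added sugar → VIII.2.2.2. Scheduled 10%. Belmark agreement on VIII.2: not wholly obtained. → 10%.
Sum: 30% + 7% + 7% + 10% = 54%.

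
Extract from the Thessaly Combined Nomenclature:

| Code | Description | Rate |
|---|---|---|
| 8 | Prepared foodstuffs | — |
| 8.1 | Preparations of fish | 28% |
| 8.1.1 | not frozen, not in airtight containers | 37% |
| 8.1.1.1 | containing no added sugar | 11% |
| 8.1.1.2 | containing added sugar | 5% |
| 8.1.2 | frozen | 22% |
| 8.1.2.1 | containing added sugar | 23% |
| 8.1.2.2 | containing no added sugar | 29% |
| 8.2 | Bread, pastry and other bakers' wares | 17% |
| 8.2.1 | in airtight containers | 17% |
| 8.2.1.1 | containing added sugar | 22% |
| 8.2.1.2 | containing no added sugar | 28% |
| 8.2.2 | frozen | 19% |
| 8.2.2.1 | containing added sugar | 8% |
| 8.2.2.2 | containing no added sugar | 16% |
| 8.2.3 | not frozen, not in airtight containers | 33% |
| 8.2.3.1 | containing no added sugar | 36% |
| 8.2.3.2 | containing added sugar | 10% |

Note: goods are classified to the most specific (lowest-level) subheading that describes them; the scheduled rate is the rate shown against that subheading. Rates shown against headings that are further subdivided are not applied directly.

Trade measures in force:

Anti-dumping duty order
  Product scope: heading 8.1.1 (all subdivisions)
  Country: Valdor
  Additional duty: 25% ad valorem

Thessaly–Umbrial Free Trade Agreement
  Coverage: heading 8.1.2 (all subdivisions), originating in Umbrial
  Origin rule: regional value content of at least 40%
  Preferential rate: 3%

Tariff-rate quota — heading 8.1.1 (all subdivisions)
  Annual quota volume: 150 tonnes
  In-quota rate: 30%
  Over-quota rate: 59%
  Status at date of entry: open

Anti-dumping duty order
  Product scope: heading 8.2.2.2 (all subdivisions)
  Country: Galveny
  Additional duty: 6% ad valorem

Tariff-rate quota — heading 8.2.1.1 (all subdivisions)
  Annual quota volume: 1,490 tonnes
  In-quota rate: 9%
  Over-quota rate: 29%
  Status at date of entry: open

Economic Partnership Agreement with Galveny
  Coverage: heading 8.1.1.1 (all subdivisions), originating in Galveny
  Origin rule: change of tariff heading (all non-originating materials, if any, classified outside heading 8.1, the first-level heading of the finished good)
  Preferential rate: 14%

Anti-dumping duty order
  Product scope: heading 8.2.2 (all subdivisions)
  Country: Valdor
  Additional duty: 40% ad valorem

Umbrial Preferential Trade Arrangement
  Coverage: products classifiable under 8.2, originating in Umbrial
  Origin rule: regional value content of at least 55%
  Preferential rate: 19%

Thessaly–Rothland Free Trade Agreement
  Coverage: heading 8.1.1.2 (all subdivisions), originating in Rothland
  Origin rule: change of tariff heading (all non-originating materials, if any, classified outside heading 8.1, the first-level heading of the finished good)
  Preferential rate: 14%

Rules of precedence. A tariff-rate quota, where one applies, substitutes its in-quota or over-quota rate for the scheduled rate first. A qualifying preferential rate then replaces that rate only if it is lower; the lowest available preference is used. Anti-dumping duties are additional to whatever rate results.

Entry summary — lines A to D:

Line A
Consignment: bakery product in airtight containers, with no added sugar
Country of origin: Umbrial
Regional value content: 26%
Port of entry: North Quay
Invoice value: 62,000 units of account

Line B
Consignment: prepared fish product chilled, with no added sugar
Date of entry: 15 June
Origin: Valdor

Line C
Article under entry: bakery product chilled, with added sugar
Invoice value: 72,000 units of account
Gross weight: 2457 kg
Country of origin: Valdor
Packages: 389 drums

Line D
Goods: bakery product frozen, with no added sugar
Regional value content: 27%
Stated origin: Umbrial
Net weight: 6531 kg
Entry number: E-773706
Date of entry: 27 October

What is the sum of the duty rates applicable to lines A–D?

109%

Line A: bakery product → 8.2; in airtight containers → 8.2.1; with no added sugar → 8.2.1.2. Scheduled 28%. Umbrial agreement on 8.1.2: 8.2.1.2 not covered; Umbrial agreement on 8.2: RVC < 55%. → 28%.
Line B: prepared fish product → 8.1; chilled → 8.1.1; with no added sugar → 8.1.1.1. Scheduled 11%. quota on 8.1.1 open → in-quota 30%; anti-dumping (Valdor, 8.1.1): +25%; total 30% + 25% = 55%. → 55%.
Line C: bakery product → 8.2; chilled → 8.2.3; with added sugar → 8.2.3.2. Scheduled 10%. No special measure applies. → 10%.
Line D: bakery product → 8.2; frozen → 8.2.2; with no added sugar → 8.2.2.2. Scheduled 16%. Umbrial agreement on 8.1.2: 8.2.2.2 not covered; Umbrial agreement on 8.2: RVC < 55%. → 16%.
Sum: 28% + 55% + 10% + 16% = 109%.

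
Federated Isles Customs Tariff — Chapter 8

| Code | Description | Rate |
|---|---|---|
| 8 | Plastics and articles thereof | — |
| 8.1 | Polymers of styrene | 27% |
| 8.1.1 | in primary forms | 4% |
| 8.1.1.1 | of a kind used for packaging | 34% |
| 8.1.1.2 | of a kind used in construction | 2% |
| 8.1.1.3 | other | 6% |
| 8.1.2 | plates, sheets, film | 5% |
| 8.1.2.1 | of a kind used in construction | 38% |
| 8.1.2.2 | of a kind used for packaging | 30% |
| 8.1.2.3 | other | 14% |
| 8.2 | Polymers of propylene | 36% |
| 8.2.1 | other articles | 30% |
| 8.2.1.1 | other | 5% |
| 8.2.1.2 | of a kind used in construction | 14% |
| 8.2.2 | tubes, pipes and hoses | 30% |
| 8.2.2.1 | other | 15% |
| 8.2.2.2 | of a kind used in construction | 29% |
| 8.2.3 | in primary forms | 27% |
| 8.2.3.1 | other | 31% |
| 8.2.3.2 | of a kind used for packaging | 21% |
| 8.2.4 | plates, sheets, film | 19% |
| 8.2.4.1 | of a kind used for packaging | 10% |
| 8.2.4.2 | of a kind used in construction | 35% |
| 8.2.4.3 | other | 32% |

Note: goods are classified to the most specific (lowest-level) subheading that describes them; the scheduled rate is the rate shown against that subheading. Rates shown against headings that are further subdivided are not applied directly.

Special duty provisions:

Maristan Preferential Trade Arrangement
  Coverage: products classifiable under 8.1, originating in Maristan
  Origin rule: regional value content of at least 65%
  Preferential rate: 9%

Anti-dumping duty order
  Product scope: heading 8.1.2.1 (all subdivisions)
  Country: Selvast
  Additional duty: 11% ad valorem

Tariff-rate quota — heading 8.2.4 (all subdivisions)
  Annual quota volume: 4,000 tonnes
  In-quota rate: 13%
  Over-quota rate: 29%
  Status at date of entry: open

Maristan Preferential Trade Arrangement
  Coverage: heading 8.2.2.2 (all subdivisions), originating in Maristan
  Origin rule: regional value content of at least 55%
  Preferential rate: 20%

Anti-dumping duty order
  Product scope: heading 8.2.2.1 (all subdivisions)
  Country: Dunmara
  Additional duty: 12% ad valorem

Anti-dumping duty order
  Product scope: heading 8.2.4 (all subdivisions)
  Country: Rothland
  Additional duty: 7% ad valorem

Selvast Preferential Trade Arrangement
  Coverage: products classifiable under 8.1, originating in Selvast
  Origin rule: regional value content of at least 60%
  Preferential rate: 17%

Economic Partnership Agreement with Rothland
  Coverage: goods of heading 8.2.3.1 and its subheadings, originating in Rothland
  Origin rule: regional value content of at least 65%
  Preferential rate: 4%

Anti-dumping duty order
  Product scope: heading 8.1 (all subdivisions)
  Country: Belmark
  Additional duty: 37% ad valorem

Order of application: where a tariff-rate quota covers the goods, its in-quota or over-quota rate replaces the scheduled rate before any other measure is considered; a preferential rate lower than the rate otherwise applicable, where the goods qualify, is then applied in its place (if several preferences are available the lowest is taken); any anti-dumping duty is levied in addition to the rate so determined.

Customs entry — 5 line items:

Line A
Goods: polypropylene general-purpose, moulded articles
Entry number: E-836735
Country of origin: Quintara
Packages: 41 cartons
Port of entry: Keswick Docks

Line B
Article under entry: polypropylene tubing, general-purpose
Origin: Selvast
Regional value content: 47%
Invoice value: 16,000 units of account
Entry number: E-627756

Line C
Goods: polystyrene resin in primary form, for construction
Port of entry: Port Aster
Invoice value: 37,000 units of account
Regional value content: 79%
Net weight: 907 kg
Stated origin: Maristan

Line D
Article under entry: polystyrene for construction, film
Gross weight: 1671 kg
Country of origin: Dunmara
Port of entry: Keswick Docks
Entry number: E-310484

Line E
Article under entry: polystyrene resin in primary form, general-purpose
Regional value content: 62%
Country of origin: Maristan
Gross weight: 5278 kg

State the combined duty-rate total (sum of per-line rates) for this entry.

66%

Line A: polypropylene → 8.2; moulded articles → 8.2.1; general-purpose → 8.2.1.1. Scheduled 5%. No special measure applies. → 5%.
Line B: polypropylene → 8.2; tubing → 8.2.2; general-purpose → 8.2.2.1. Scheduled 15%. Selvast agreement on 8.1: 8.2.2.1 not covered. → 15%.
Line C: polystyrene → 8.1; resin in primary form → 8.1.1; for construction → 8.1.1.2. Scheduled 2%. Maristan agreement on 8.1: RVC ≥ 65% → 9% available; Maristan agreement on 8.2.2.2: 8.1.1.2 not covered; preference 9% not lower than 2% → no reduction. → 2%.
Line D: polystyrene → 8.1; film → 8.1.2; for construction → 8.1.2.1. Scheduled 38%. No special measure applies. → 38%.
Line E: polystyrene → 8.1; resin in primary form → 8.1.1; general-purpose → 8.1.1.3. Scheduled 6%. Maristan agreement on 8.1: RVC < 65%; Maristan agreement on 8.2.2.2: 8.1.1.3 not covered. → 6%.
Sum: 5% + 15% + 2% + 38% + 6% = 66%.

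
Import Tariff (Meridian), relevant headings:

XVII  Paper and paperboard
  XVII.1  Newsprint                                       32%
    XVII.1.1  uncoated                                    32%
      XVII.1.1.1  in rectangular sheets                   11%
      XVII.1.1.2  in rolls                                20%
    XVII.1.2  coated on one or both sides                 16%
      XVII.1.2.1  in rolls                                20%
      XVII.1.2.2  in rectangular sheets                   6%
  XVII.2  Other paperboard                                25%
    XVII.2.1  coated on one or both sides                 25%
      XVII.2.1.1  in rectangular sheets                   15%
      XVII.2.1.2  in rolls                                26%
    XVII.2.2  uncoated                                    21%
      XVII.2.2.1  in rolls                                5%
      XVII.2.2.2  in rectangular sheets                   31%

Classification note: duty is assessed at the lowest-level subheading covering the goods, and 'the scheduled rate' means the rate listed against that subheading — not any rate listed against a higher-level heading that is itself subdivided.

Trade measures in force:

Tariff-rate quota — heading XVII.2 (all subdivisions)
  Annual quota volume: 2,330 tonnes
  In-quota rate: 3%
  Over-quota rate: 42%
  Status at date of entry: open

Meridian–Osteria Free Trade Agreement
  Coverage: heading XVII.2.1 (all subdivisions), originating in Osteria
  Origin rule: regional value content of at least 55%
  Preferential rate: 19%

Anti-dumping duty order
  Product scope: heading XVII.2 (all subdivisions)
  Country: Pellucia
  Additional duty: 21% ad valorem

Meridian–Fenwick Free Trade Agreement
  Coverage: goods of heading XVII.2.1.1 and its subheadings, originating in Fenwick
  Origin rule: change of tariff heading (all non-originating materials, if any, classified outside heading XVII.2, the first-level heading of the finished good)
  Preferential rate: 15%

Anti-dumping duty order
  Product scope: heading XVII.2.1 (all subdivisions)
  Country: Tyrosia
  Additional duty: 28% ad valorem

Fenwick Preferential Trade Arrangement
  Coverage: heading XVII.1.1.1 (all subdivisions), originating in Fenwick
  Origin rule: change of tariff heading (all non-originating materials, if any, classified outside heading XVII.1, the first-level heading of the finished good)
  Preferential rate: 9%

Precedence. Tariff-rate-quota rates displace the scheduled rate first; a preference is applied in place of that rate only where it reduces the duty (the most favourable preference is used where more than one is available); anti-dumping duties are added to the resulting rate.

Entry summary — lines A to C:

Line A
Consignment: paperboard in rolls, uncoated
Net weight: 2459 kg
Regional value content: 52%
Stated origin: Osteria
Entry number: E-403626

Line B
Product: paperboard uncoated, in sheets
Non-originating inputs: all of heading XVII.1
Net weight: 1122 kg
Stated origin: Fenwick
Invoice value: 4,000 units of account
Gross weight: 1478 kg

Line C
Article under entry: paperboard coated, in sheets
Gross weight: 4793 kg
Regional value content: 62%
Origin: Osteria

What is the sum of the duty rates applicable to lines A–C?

Line A: paperboard → XVII.2; uncoated → XVII.2.2; in rolls → XVII.2.2.1. Scheduled 5%. quota on XVII.2 open → in-quota 3%; Osteria agreement on XVII.2.1: XVII.2.2.1 not covered. → 3%.
Line B: paperboard → XVII.2; uncoated → XVII.2.2; in sheets → XVII.2.2.2. Scheduled 31%. quota on XVII.2 open → in-quota 3%; Fenwick agreement on XVII.2.1.1: XVII.2.2.2 not covered; Fenwick agreement on XVII.1.1.1: XVII.2.2.2 not covered. → 3%.
Line C: paperboard → XVII.2; coated → XVII.2.1; in sheets → XVII.2.1.1. Scheduled 15%. quota on XVII.2 open → in-quota 3%; Osteria agreement on XVII.2.1: RVC ≥ 55% → 19% available; preference 19% not lower than 3% → no reduction. → 3%.
Sum: 3% + 3% + 3% = 9%.

9%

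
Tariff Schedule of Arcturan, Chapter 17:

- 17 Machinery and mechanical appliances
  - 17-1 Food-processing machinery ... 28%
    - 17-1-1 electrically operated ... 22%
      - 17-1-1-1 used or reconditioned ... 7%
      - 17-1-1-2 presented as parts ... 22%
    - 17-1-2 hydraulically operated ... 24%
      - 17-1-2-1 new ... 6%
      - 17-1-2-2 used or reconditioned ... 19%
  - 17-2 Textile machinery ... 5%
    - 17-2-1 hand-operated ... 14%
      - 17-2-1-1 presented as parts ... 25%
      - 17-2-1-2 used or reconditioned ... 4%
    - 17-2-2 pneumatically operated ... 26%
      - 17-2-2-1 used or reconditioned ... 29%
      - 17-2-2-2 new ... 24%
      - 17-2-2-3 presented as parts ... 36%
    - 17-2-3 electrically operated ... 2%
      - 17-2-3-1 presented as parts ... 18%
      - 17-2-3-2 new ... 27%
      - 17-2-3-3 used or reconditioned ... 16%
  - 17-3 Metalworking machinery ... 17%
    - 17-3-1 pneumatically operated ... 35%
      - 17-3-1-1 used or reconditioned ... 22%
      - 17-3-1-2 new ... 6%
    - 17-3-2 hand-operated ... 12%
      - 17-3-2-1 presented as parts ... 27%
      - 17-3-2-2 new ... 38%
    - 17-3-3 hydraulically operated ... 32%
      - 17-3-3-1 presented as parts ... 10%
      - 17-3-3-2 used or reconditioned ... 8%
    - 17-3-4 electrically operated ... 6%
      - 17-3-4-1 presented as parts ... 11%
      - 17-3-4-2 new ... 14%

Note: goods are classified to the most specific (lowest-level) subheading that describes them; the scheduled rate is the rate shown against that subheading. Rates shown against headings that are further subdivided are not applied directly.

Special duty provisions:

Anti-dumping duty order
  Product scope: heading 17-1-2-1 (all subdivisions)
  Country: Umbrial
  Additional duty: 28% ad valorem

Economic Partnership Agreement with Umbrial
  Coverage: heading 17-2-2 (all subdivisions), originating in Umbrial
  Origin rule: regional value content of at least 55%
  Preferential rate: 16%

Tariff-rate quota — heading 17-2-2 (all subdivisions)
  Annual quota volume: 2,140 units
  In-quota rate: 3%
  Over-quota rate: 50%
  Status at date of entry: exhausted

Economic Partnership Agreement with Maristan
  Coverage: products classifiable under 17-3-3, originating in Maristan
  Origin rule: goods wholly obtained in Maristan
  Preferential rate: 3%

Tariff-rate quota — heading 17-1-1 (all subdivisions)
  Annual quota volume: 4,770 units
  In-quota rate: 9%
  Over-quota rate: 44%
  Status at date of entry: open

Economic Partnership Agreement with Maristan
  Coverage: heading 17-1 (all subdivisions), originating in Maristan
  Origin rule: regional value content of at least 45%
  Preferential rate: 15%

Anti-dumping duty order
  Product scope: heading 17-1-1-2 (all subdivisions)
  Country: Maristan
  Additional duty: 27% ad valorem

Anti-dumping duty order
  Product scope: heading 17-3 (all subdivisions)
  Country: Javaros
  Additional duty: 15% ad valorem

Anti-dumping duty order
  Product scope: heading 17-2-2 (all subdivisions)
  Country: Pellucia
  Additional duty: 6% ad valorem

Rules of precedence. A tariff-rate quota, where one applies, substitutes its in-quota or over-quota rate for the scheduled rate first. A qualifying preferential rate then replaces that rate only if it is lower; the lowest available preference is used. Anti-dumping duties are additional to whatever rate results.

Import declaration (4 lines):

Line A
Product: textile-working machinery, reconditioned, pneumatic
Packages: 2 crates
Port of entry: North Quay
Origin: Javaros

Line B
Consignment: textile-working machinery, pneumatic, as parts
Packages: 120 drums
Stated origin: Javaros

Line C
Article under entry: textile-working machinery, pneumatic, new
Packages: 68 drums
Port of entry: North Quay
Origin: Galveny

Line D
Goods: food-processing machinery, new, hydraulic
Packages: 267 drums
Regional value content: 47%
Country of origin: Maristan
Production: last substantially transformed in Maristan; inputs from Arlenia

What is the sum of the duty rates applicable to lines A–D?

156%

Line A: textile-working → 17-2; pneumatic → 17-2-2; reconditioned → 17-2-2-1. Scheduled 29%. quota on 17-2-2 exhausted → over-quota 50%. → 50%.
Line B: textile-working → 17-2; pneumatic → 17-2-2; as parts → 17-2-2-3. Scheduled 36%. quota on 17-2-2 exhausted → over-quota 50%. → 50%.
Line C: textile-working → 17-2; pneumatic → 17-2-2; new → 17-2-2-2. Scheduled 24%. quota on 17-2-2 exhausted → over-quota 50%. → 50%.
Line D: food-processing → 17-1; hydraulic → 17-1-2; new → 17-1-2-1. Scheduled 6%. Maristan agreement on 17-3-3: 17-1-2-1 not covered; Maristan agreement on 17-1: RVC ≥ 45% → 15% available; preference 15% not lower than 6% → no reduction. → 6%.
Sum: 50% + 50% + 50% + 6% = 156%.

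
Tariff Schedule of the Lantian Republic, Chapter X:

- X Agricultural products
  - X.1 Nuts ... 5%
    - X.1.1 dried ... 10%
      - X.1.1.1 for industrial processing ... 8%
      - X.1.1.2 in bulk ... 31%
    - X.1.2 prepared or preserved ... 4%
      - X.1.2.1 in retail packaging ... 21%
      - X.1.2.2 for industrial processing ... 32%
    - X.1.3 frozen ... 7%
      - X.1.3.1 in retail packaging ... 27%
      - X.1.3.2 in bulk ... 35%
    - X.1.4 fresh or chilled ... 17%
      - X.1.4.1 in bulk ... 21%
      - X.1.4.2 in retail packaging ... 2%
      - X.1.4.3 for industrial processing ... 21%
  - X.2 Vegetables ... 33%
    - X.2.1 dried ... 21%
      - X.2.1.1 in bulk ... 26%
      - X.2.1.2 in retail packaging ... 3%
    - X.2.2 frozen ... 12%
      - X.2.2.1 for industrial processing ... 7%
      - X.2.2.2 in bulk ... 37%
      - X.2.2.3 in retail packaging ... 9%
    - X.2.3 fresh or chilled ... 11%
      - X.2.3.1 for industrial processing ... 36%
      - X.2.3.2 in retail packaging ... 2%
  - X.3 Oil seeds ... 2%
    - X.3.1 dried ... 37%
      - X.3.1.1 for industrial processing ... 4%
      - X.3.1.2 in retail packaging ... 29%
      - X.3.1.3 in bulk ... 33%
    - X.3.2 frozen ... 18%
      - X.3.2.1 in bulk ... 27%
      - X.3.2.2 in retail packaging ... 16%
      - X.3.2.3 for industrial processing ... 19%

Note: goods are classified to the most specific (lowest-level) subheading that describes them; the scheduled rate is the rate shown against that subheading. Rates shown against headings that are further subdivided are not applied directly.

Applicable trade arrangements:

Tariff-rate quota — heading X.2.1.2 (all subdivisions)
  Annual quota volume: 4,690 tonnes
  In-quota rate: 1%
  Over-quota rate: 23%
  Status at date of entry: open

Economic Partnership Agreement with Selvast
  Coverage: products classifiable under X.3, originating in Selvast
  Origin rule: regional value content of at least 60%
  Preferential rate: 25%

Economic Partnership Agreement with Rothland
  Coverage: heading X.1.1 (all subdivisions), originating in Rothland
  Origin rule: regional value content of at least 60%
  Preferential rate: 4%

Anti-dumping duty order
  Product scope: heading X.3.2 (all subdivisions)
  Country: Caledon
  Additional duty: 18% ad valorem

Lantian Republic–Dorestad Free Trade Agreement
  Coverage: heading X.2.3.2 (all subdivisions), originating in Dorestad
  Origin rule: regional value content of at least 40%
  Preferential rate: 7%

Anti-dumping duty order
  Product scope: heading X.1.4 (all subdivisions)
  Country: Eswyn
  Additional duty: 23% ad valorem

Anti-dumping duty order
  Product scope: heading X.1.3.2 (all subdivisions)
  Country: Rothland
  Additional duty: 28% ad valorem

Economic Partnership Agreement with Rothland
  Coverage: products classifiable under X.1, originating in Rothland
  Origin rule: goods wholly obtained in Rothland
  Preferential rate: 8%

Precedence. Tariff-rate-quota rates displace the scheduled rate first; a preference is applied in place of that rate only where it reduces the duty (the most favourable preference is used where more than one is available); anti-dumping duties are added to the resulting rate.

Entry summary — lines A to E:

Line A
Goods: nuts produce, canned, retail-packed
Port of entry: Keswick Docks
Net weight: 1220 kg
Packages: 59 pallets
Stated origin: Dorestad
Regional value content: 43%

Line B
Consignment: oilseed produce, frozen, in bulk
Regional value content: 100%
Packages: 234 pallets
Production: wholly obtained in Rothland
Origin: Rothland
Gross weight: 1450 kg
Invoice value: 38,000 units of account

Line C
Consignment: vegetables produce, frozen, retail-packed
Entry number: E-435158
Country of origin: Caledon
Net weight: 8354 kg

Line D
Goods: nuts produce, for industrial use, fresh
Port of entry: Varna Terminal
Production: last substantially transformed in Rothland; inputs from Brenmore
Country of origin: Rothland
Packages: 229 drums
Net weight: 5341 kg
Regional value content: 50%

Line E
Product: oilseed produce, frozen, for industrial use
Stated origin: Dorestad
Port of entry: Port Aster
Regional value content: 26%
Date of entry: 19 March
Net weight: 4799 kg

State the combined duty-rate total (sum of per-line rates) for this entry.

Line A: nuts → X.1; canned → X.1.2; retail-packed → X.1.2.1. Scheduled 21%. Dorestad agreement on X.2.3.2: X.1.2.1 not covered. → 21%.
Line B: oilseed → X.3; frozen → X.3.2; in bulk → X.3.2.1. Scheduled 27%. Rothland agreement on X.1.1: X.3.2.1 not covered; Rothland agreement on X.1: X.3.2.1 not covered. → 27%.
Line C: vegetables → X.2; frozen → X.2.2; retail-packed → X.2.2.3. Scheduled 9%. No special measure applies. → 9%.
Line D: nuts → X.1; fresh → X.1.4; for industrial use → X.1.4.3. Scheduled 21%. Rothland agreement on X.1.1: X.1.4.3 not covered; Rothland agreement on X.1: not wholly obtained. → 21%.
Line E: oilseed → X.3; frozen → X.3.2; for industrial use → X.3.2.3. Scheduled 19%. Dorestad agreement on X.2.3.2: X.3.2.3 not covered. → 19%.
Sum: 21% + 27% + 9% + 21% + 19% = 97%.

97%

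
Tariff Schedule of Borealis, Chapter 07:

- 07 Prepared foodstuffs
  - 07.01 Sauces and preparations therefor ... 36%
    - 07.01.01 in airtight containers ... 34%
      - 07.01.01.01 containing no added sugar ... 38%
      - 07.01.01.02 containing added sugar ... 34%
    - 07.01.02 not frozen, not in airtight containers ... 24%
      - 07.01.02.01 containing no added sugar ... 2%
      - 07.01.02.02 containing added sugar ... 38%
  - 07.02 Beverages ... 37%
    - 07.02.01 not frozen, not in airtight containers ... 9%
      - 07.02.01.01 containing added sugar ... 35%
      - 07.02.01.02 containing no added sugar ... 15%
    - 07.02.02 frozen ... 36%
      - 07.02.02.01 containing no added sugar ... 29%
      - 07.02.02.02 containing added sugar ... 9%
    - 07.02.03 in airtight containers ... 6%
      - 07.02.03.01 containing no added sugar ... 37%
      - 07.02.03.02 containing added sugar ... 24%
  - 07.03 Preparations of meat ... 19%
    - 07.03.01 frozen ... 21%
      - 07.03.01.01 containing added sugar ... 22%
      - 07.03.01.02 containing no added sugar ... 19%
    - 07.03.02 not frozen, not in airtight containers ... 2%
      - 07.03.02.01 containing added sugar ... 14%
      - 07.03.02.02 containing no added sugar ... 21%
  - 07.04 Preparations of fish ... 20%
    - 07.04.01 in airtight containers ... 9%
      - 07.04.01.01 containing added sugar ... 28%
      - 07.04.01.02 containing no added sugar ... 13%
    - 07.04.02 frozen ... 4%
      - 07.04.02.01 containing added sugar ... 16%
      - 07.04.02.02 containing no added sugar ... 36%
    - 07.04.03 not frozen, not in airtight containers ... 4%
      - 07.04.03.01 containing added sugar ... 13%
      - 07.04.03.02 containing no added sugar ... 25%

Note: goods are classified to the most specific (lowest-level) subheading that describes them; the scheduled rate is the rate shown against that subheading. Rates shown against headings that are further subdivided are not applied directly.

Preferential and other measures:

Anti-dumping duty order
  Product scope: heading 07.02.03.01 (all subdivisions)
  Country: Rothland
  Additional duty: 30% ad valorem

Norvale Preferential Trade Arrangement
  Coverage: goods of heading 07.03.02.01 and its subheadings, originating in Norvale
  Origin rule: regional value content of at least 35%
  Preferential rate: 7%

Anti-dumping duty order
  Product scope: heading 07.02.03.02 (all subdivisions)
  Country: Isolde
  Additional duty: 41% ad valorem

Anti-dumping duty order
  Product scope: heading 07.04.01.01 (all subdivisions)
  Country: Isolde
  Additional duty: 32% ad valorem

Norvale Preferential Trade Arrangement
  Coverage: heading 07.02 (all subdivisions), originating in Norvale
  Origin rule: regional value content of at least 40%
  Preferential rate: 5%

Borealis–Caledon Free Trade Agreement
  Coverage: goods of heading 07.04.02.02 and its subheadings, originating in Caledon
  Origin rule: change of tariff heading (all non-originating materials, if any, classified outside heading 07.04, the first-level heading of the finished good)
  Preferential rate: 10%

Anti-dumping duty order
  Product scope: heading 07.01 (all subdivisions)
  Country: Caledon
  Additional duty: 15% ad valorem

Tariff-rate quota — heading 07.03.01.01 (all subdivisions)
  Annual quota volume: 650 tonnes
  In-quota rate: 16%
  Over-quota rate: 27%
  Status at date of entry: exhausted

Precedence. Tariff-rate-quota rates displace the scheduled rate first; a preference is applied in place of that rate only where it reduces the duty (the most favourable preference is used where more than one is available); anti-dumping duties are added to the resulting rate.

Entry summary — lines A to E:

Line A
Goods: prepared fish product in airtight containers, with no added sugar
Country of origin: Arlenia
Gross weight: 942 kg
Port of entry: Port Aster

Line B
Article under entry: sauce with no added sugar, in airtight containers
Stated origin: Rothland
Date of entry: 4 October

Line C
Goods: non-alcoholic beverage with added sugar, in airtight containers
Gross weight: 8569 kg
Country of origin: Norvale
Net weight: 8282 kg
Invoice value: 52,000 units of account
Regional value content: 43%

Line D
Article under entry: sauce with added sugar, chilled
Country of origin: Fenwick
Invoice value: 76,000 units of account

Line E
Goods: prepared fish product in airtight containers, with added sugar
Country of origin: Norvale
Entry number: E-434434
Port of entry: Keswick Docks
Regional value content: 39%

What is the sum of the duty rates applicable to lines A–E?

122%

Line A: prepared fish product → 07.04; in airtight containers → 07.04.01; with no added sugar → 07.04.01.02. Scheduled 13%. No special measure applies. → 13%.
Line B: sauce → 07.01; in airtight containers → 07.01.01; with no added sugar → 07.01.01.01. Scheduled 38%. No special measure applies. → 38%.
Line C: non-alcoholic beverage → 07.02; in airtight containers → 07.02.03; with added sugar → 07.02.03.02. Scheduled 24%. Norvale agreement on 07.03.02.01: 07.02.03.02 not covered; Norvale agreement on 07.02: RVC ≥ 40% → 5% available; preferential 5%. → 5%.
Line D: sauce → 07.01; chilled → 07.01.02; with added sugar → 07.01.02.02. Scheduled 38%. No special measure applies. → 38%.
Line E: prepared fish product → 07.04; in airtight containers → 07.04.01; with added sugar → 07.04.01.01. Scheduled 28%. Norvale agreement on 07.03.02.01: 07.04.01.01 not covered; Norvale agreement on 07.02: 07.04.01.01 not covered. → 28%.
Sum: 13% + 38% + 5% + 38% + 28% = 122%.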